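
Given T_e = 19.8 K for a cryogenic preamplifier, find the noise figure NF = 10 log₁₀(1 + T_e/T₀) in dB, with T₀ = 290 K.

F = 1 + T_e/T₀ = 1 + 19.8/290 = 1.06828
NF = 10 log₁₀(1.06828) = 0.287 dB

0.287 dB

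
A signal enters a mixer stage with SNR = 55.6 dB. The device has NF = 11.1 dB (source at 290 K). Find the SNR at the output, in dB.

By definition F = SNR_in/SNR_out, so in dB: SNR_out = SNR_in − NF
SNR_out = 55.6 − 11.1 = 44.5 dB

44.5 dB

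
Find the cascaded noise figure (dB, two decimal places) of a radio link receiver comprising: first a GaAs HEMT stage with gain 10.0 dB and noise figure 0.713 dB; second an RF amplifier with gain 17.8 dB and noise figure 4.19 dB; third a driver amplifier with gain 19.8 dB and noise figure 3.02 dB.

Convert to linear (a loss of L dB is a gain of −L dB): F_i = 10^(NF_i/10), G_i = 10^(G_i,dB/10)
  Stage 1: F_1 = 10^(0.713/10) = 1.178, G_1 = 10^(10.0/10) = 10.00
  Stage 2: F_2 = 10^(4.19/10) = 2.624, G_2 = 10^(17.8/10) = 60.26
  Stage 3: F_3 = 10^(3.02/10) = 2.004, G_3 = 10^(19.8/10) = 95.50
Friis cascade:
  F = 1.178 + (2.624 − 1)/10.00 + (2.004 − 1)/602.6 = 1.343
NF = 10 log₁₀(1.343) = 1.28 dB

1.28 dB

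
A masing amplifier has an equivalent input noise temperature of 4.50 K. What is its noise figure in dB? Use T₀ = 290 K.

0.067 dB

F = 1 + T_e/T₀ = 1 + 4.50/290 = 1.01552
NF = 10 log₁₀(1.01552) = 0.067 dB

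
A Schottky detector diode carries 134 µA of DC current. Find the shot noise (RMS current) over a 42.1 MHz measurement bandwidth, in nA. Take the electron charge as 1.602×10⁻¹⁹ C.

42.5 nA

I_n = √(2qI·B)
2qI·B = 2 × 1.602×10⁻¹⁹ × 1.34×10⁻⁴ × 4.21×10⁷ = 1.81×10⁻¹⁵ A²
I_n = √(1.81×10⁻¹⁵) = 4.25×10⁻⁸ A = 42.5 nA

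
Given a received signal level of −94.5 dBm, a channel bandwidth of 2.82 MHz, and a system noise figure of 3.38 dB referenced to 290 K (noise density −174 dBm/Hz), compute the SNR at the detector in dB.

Noise floor: N = −174 + 10 log₁₀(B) + NF
10 log₁₀(2.82×10⁶) = 64.5 dB
N = −174 + 64.5 + 3.38 = −106.12 dBm
SNR = P_sig − N = −94.5 − (−106.12) = 11.62 dB → 11.6 dB

11.6 dB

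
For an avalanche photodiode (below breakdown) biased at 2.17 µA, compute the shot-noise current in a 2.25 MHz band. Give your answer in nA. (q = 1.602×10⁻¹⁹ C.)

I_n = √(2qI·B)
2qI·B = 2 × 1.602×10⁻¹⁹ × 2.17×10⁻⁶ × 2.25×10⁶ = 1.56×10⁻¹⁸ A²
I_n = √(1.56×10⁻¹⁸) = 1.25×10⁻⁹ A = 1.25 nA

1.25 nA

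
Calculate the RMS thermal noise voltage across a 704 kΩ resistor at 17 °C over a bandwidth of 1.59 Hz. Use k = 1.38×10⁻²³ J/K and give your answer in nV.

T = 17 °C + 273.15 = 290.15 K
V_n = √(4kTRB)
4kTRB = 4 × 1.38×10⁻²³ × 290.15 × 7.04×10⁵ × 1.59×10⁰ = 1.79×10⁻¹⁴ V²
V_n = √(1.79×10⁻¹⁴) = 1.34×10⁻⁷ V = 134 nV

134 nV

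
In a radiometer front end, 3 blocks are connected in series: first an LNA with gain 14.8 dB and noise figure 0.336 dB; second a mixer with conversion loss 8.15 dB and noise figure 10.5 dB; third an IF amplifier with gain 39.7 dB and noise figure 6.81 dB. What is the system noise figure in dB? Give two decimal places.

3.50 dB

Convert to linear (a loss of L dB is a gain of −L dB): F_i = 10^(NF_i/10), G_i = 10^(G_i,dB/10)
  Stage 1: F_1 = 10^(0.336/10) = 1.080, G_1 = 10^(14.8/10) = 30.20
  Stage 2: F_2 = 10^(10.5/10) = 11.22, G_2 = 10^(−8.15/10) = 0.1531
  Stage 3: F_3 = 10^(6.81/10) = 4.797, G_3 = 10^(39.7/10) = 9333
Friis cascade:
  F = 1.080 + (11.22 − 1)/30.20 + (4.797 − 1)/4.624 = 2.240
NF = 10 log₁₀(2.240) = 3.50 dB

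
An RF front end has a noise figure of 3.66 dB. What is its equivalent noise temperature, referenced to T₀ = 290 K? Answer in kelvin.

F = 10^(3.66/10) = 2.32274
T_e = (F − 1)·T₀ = (2.32274 − 1) × 290 = 384 K

384 K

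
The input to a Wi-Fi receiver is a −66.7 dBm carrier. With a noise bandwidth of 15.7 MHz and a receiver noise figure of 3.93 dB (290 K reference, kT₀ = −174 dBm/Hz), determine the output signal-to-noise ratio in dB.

Noise floor: N = −174 + 10 log₁₀(B) + NF
10 log₁₀(1.57×10⁷) = 71.96 dB
N = −174 + 71.96 + 3.93 = −98.11 dBm
SNR = P_sig − N = −66.7 − (−98.11) = 31.41 dB → 31.4 dB

31.4 dB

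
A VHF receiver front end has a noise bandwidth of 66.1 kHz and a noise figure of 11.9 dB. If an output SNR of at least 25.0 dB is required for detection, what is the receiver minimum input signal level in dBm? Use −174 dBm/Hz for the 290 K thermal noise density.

Sensitivity = −174 + 10 log₁₀(B) + NF + SNR_min
= −174 + 48.2 + 11.9 + 25.0
= −88.9 dBm → −88.9 dBm

−88.9 dBm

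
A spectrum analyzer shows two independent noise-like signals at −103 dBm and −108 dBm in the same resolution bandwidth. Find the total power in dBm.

Convert to linear, add, convert back:
P₁ = 5.01×10⁻¹⁴ W, P₂ = 1.58×10⁻¹⁴ W
P_tot = 6.60×10⁻¹⁴ W → 10 log₁₀(P_tot / 10⁻³) = −101.8 dBm

−101.8 dBm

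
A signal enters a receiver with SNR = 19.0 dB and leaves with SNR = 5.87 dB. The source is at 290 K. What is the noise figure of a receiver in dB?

NF (dB) = SNR_in(dB) − SNR_out(dB) when the source is at T₀
NF = 19.0 − 5.87 = 13.13 dB

13.13 dB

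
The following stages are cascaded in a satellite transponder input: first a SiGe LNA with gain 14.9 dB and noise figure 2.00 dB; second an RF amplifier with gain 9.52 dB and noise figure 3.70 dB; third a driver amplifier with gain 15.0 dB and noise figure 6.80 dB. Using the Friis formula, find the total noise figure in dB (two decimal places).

Convert to linear (a loss of L dB is a gain of −L dB): F_i = 10^(NF_i/10), G_i = 10^(G_i,dB/10)
  Stage 1: F_1 = 10^(2.00/10) = 1.585, G_1 = 10^(14.9/10) = 30.90
  Stage 2: F_2 = 10^(3.70/10) = 2.344, G_2 = 10^(9.52/10) = 8.954
  Stage 3: F_3 = 10^(6.80/10) = 4.786, G_3 = 10^(15.0/10) = 31.62
Friis cascade:
  F = 1.585 + (2.344 − 1)/30.90 + (4.786 − 1)/276.7 = 1.642
NF = 10 log₁₀(1.642) = 2.15 dB

2.15 dB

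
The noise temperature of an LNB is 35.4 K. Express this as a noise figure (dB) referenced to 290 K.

F = 1 + T_e/T₀ = 1 + 35.4/290 = 1.12207
NF = 10 log₁₀(1.12207) = 0.500 dB

0.500 dB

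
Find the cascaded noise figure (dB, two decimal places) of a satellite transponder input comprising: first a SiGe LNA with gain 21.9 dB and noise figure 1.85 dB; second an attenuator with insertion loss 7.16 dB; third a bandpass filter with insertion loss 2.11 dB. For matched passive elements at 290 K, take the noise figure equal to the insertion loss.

Convert to linear (a loss of L dB is a gain of −L dB): F_i = 10^(NF_i/10), G_i = 10^(G_i,dB/10)
  Stage 1: F_1 = 10^(1.85/10) = 1.531, G_1 = 10^(21.9/10) = 154.9
  Stage 2: F_2 = 10^(7.16/10) = 5.200, G_2 = 10^(−7.16/10) = 0.1923
  Stage 3: F_3 = 10^(2.11/10) = 1.626, G_3 = 10^(−2.11/10) = 0.6152
Friis cascade:
  F = 1.531 + (5.200 − 1)/154.9 + (1.626 − 1)/29.79 = 1.579
NF = 10 log₁₀(1.579) = 1.98 dB

1.98 dB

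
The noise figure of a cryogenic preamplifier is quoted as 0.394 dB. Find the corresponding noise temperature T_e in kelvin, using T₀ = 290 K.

F = 10^(0.394/10) = 1.09496
T_e = (F − 1)·T₀ = (1.09496 − 1) × 290 = 27.5 K

27.5 K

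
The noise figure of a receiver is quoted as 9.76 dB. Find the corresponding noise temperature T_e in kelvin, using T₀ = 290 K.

F = 10^(9.76/10) = 9.46237
T_e = (F − 1)·T₀ = (9.46237 − 1) × 290 = 2454 K

2454 K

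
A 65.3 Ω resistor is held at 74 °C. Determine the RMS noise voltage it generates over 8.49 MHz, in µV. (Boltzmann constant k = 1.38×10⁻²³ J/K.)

T = 74 °C + 273.15 = 347.15 K
V_n = √(4kTRB)
4kTRB = 4 × 1.38×10⁻²³ × 347.15 × 6.53×10¹ × 8.49×10⁶ = 1.06×10⁻¹¹ V²
V_n = √(1.06×10⁻¹¹) = 3.26×10⁻⁶ V = 3.26 µV

3.26 µV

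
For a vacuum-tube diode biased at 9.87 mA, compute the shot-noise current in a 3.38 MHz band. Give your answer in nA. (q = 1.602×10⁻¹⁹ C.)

103 nA

I_n = √(2qI·B)
2qI·B = 2 × 1.602×10⁻¹⁹ × 9.87×10⁻³ × 3.38×10⁶ = 1.07×10⁻¹⁴ A²
I_n = √(1.07×10⁻¹⁴) = 1.03×10⁻⁷ A = 103 nA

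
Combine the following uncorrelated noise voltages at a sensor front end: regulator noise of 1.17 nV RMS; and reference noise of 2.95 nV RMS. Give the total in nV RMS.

3.17 nV

Uncorrelated sources add in power (mean-square): V_tot = √(ΣV_i²)
V_tot = √[(1.17×10⁻⁹)² + (2.95×10⁻⁹)²] = 3.17×10⁻⁹ V = 3.17 nV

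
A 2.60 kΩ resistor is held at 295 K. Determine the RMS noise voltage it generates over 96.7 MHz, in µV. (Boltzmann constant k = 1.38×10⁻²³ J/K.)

64.0 µV

V_n = √(4kTRB)
4kTRB = 4 × 1.38×10⁻²³ × 295 × 2.60×10³ × 9.67×10⁷ = 4.09×10⁻⁹ V²
V_n = √(4.09×10⁻⁹) = 6.40×10⁻⁵ V = 64.0 µV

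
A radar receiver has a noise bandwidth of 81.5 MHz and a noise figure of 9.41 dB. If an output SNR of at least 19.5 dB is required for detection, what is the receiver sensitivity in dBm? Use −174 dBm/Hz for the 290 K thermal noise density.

Sensitivity = −174 + 10 log₁₀(B) + NF + SNR_min
= −174 + 79.11 + 9.41 + 19.5
= −65.98 dBm → −66.0 dBm

−66.0 dBm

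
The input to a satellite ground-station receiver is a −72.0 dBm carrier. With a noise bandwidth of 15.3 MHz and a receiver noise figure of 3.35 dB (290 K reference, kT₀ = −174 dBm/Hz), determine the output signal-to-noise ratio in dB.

26.8 dB

Noise floor: N = −174 + 10 log₁₀(B) + NF
10 log₁₀(1.53×10⁷) = 71.85 dB
N = −174 + 71.85 + 3.35 = −98.80 dBm
SNR = P_sig − N = −72.0 − (−98.80) = 26.80 dB → 26.8 dB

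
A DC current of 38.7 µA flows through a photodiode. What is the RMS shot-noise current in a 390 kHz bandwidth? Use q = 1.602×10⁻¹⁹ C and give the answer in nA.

I_n = √(2qI·B)
2qI·B = 2 × 1.602×10⁻¹⁹ × 3.87×10⁻⁵ × 3.90×10⁵ = 4.84×10⁻¹⁸ A²
I_n = √(4.84×10⁻¹⁸) = 2.20×10⁻⁹ A = 2.20 nA

2.20 nA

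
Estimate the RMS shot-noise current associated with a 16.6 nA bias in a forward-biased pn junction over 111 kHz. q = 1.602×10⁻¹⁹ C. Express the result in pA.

I_n = √(2qI·B)
2qI·B = 2 × 1.602×10⁻¹⁹ × 1.66×10⁻⁸ × 1.11×10⁵ = 5.90×10⁻²² A²
I_n = √(5.90×10⁻²²) = 2.43×10⁻¹¹ A = 24.3 pA

24.3 pA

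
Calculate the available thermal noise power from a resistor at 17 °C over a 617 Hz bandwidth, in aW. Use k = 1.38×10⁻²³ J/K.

2.47 aW

T = 17 °C + 273.15 = 290.15 K
P_n = kTB = 1.38×10⁻²³ × 290.15 × 6.17×10² = 2.47×10⁻¹⁸ W = 2.47 aW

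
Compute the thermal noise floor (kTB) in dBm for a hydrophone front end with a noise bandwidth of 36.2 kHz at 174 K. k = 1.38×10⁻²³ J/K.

−130.6 dBm

P_n = kTB = 1.38×10⁻²³ × 174 × 3.62×10⁴ = 8.69×10⁻¹⁷ W
In dBm: 10 log₁₀(8.69×10⁻¹⁷ / 10⁻³) = −130.6 dBm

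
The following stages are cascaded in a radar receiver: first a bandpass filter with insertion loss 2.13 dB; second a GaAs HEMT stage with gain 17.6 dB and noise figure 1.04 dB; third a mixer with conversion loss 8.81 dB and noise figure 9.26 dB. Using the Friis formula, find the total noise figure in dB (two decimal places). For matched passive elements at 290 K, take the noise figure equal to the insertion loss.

3.59 dB

Convert to linear (a loss of L dB is a gain of −L dB): F_i = 10^(NF_i/10), G_i = 10^(G_i,dB/10)
  Stage 1: F_1 = 10^(2.13/10) = 1.633, G_1 = 10^(−2.13/10) = 0.6124
  Stage 2: F_2 = 10^(1.04/10) = 1.271, G_2 = 10^(17.6/10) = 57.54
  Stage 3: F_3 = 10^(9.26/10) = 8.433, G_3 = 10^(−8.81/10) = 0.1315
Friis cascade:
  F = 1.633 + (1.271 − 1)/0.6124 + (8.433 − 1)/35.24 = 2.286
NF = 10 log₁₀(2.286) = 3.59 dB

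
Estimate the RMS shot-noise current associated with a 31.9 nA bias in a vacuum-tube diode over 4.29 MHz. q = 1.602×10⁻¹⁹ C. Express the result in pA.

209 pA

I_n = √(2qI·B)
2qI·B = 2 × 1.602×10⁻¹⁹ × 3.19×10⁻⁸ × 4.29×10⁶ = 4.38×10⁻²⁰ A²
I_n = √(4.38×10⁻²⁰) = 2.09×10⁻¹⁰ A = 209 pA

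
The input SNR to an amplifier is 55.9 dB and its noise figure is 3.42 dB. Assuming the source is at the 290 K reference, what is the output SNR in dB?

52.48 dB

By definition F = SNR_in/SNR_out, so in dB: SNR_out = SNR_in − NF
SNR_out = 55.9 − 3.42 = 52.48 dB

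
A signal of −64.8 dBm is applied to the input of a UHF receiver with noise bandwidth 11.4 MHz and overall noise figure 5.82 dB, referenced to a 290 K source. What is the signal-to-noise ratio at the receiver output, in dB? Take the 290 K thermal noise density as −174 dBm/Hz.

Noise floor: N = −174 + 10 log₁₀(B) + NF
10 log₁₀(1.14×10⁷) = 70.57 dB
N = −174 + 70.57 + 5.82 = −97.61 dBm
SNR = P_sig − N = −64.8 − (−97.61) = 32.81 dB → 32.8 dB

32.8 dB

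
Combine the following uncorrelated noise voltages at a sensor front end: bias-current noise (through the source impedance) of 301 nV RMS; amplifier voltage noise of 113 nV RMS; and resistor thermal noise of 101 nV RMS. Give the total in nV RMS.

337 nV

Uncorrelated sources add in power (mean-square): V_tot = √(ΣV_i²)
V_tot = √[(3.01×10⁻⁷)² + (1.13×10⁻⁷)² + (1.01×10⁻⁷)²] = 3.37×10⁻⁷ V = 337 nV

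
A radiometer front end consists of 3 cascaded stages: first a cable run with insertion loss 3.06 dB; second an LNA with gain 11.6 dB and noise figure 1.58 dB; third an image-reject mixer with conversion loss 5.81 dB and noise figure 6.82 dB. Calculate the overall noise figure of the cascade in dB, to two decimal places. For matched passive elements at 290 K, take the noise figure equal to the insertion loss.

Convert to linear (a loss of L dB is a gain of −L dB): F_i = 10^(NF_i/10), G_i = 10^(G_i,dB/10)
  Stage 1: F_1 = 10^(3.06/10) = 2.023, G_1 = 10^(−3.06/10) = 0.4943
  Stage 2: F_2 = 10^(1.58/10) = 1.439, G_2 = 10^(11.6/10) = 14.45
  Stage 3: F_3 = 10^(6.82/10) = 4.808, G_3 = 10^(−5.81/10) = 0.2624
Friis cascade:
  F = 2.023 + (1.439 − 1)/0.4943 + (4.808 − 1)/7.145 = 3.444
NF = 10 log₁₀(3.444) = 5.37 dB

5.37 dB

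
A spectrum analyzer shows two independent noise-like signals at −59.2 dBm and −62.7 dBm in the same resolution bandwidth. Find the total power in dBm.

Convert to linear, add, convert back:
P₁ = 1.20×10⁻⁹ W, P₂ = 5.37×10⁻¹⁰ W
P_tot = 1.74×10⁻⁹ W → 10 log₁₀(P_tot / 10⁻³) = −57.6 dBm

−57.6 dBm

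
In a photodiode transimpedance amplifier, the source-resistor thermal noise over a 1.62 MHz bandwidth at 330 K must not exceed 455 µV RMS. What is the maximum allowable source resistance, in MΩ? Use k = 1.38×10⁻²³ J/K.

7.02 MΩ

Johnson–Nyquist: V_n = √(4kTRB) ⇒ R = V_n² / (4kTB)
4kTB = 4 × 1.38×10⁻²³ × 330 × 1.62×10⁶ = 2.95×10⁻¹⁴
R = (4.55×10⁻⁴)² / 2.95×10⁻¹⁴ = 7.02×10⁶ Ω = 7.02 MΩ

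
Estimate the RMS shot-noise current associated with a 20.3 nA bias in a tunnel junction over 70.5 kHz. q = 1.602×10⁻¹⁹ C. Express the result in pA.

21.4 pA

I_n = √(2qI·B)
2qI·B = 2 × 1.602×10⁻¹⁹ × 2.03×10⁻⁸ × 7.05×10⁴ = 4.59×10⁻²² A²
I_n = √(4.59×10⁻²²) = 2.14×10⁻¹¹ A = 21.4 pA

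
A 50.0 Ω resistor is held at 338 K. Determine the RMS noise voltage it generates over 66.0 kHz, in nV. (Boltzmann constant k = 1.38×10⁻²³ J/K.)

248 nV

V_n = √(4kTRB)
4kTRB = 4 × 1.38×10⁻²³ × 338 × 5.00×10¹ × 6.60×10⁴ = 6.16×10⁻¹⁴ V²
V_n = √(6.16×10⁻¹⁴) = 2.48×10⁻⁷ V = 248 nV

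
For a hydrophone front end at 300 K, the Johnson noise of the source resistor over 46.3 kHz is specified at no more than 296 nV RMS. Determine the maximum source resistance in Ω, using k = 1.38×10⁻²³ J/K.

Johnson–Nyquist: V_n = √(4kTRB) ⇒ R = V_n² / (4kTB)
4kTB = 4 × 1.38×10⁻²³ × 300 × 4.63×10⁴ = 7.67×10⁻¹⁶
R = (2.96×10⁻⁷)² / 7.67×10⁻¹⁶ = 1.14×10² Ω = 114 Ω

114 Ω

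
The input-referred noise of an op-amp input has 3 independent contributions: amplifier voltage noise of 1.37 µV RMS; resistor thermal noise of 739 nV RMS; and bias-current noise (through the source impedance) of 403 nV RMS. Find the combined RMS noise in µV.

1.61 µV

Uncorrelated sources add in power (mean-square): V_tot = √(ΣV_i²)
V_tot = √[(1.37×10⁻⁶)² + (7.39×10⁻⁷)² + (4.03×10⁻⁷)²] = 1.61×10⁻⁶ V = 1.61 µV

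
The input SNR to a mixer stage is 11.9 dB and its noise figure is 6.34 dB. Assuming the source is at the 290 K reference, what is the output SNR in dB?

5.56 dB

By definition F = SNR_in/SNR_out, so in dB: SNR_out = SNR_in − NF
SNR_out = 11.9 − 6.34 = 5.56 dB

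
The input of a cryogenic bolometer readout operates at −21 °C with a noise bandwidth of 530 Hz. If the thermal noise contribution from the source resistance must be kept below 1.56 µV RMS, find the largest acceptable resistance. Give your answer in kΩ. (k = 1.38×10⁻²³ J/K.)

330 kΩ

T = −21 °C + 273.15 = 252.15 K
Johnson–Nyquist: V_n = √(4kTRB) ⇒ R = V_n² / (4kTB)
4kTB = 4 × 1.38×10⁻²³ × 252.15 × 5.30×10² = 7.38×10⁻¹⁸
R = (1.56×10⁻⁶)² / 7.38×10⁻¹⁸ = 3.30×10⁵ Ω = 330 kΩ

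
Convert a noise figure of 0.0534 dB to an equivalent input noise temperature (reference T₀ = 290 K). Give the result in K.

3.59 K

F = 10^(0.0534/10) = 1.01237
T_e = (F − 1)·T₀ = (1.01237 − 1) × 290 = 3.59 K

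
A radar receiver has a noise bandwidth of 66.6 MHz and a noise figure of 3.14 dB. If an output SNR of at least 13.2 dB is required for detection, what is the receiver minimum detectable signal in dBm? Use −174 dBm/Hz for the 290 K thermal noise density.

Sensitivity = −174 + 10 log₁₀(B) + NF + SNR_min
= −174 + 78.23 + 3.14 + 13.2
= −79.43 dBm → −79.4 dBm

−79.4 dBm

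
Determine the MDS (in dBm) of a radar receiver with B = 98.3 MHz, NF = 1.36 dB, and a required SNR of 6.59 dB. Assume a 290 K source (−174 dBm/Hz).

−86.1 dBm

Sensitivity = −174 + 10 log₁₀(B) + NF + SNR_min
= −174 + 79.93 + 1.36 + 6.59
= −86.12 dBm → −86.1 dBm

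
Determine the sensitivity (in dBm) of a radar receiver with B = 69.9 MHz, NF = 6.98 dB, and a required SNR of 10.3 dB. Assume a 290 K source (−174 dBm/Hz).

−78.3 dBm

Sensitivity = −174 + 10 log₁₀(B) + NF + SNR_min
= −174 + 78.44 + 6.98 + 10.3
= −78.28 dBm → −78.3 dBm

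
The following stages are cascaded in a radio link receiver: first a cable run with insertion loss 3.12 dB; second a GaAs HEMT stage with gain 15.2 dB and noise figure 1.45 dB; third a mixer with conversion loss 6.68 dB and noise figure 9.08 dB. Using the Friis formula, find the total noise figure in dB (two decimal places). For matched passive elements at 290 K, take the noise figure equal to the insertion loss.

5.19 dB

Convert to linear (a loss of L dB is a gain of −L dB): F_i = 10^(NF_i/10), G_i = 10^(G_i,dB/10)
  Stage 1: F_1 = 10^(3.12/10) = 2.051, G_1 = 10^(−3.12/10) = 0.4875
  Stage 2: F_2 = 10^(1.45/10) = 1.396, G_2 = 10^(15.2/10) = 33.11
  Stage 3: F_3 = 10^(9.08/10) = 8.091, G_3 = 10^(−6.68/10) = 0.2148
Friis cascade:
  F = 2.051 + (1.396 − 1)/0.4875 + (8.091 − 1)/16.14 = 3.303
NF = 10 log₁₀(3.303) = 5.19 dB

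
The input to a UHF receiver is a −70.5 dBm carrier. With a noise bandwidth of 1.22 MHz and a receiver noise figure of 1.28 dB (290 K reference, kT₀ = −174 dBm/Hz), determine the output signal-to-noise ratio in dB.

Noise floor: N = −174 + 10 log₁₀(B) + NF
10 log₁₀(1.22×10⁶) = 60.86 dB
N = −174 + 60.86 + 1.28 = −111.86 dBm
SNR = P_sig − N = −70.5 − (−111.86) = 41.36 dB → 41.4 dB

41.4 dB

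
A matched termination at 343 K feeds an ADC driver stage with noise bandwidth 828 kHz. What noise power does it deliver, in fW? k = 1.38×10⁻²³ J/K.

P_n = kTB = 1.38×10⁻²³ × 343 × 8.28×10⁵ = 3.92×10⁻¹⁵ W = 3.92 fW

3.92 fW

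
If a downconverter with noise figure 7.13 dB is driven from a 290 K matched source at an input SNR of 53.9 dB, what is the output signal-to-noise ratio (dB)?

By definition F = SNR_in/SNR_out, so in dB: SNR_out = SNR_in − NF
SNR_out = 53.9 − 7.13 = 46.77 dB

46.77 dB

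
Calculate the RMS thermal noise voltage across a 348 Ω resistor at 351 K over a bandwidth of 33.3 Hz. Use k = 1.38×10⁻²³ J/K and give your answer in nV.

V_n = √(4kTRB)
4kTRB = 4 × 1.38×10⁻²³ × 351 × 3.48×10² × 3.33×10¹ = 2.25×10⁻¹⁶ V²
V_n = √(2.25×10⁻¹⁶) = 1.50×10⁻⁸ V = 15.0 nV

15.0 nV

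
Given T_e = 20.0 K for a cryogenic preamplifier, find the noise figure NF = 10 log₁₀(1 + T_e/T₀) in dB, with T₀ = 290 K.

0.290 dB

F = 1 + T_e/T₀ = 1 + 20.0/290 = 1.06897
NF = 10 log₁₀(1.06897) = 0.290 dB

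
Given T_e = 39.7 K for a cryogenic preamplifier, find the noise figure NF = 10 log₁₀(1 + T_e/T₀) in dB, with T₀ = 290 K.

F = 1 + T_e/T₀ = 1 + 39.7/290 = 1.1369
NF = 10 log₁₀(1.1369) = 0.557 dB

0.557 dB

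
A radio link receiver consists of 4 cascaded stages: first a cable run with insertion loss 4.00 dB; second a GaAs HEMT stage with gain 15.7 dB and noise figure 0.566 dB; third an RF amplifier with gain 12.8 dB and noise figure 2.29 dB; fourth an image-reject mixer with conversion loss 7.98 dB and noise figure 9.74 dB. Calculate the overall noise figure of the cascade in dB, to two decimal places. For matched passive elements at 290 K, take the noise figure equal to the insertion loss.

Convert to linear (a loss of L dB is a gain of −L dB): F_i = 10^(NF_i/10), G_i = 10^(G_i,dB/10)
  Stage 1: F_1 = 10^(4.00/10) = 2.512, G_1 = 10^(−4.00/10) = 0.3981
  Stage 2: F_2 = 10^(0.566/10) = 1.139, G_2 = 10^(15.7/10) = 37.15
  Stage 3: F_3 = 10^(2.29/10) = 1.694, G_3 = 10^(12.8/10) = 19.05
  Stage 4: F_4 = 10^(9.74/10) = 9.419, G_4 = 10^(−7.98/10) = 0.1592
Friis cascade:
  F = 2.512 + (1.139 − 1)/0.3981 + (1.694 − 1)/14.79 + (9.419 − 1)/281.8 = 2.938
NF = 10 log₁₀(2.938) = 4.68 dB

4.68 dB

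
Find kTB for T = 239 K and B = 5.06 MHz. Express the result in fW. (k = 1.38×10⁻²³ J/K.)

16.7 fW

P_n = kTB = 1.38×10⁻²³ × 239 × 5.06×10⁶ = 1.67×10⁻¹⁴ W = 16.7 fW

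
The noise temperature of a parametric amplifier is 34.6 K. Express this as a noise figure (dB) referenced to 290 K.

0.490 dB

F = 1 + T_e/T₀ = 1 + 34.6/290 = 1.11931
NF = 10 log₁₀(1.11931) = 0.490 dB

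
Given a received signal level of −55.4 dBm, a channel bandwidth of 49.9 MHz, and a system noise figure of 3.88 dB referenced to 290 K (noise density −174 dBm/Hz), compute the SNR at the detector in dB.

37.7 dB

Noise floor: N = −174 + 10 log₁₀(B) + NF
10 log₁₀(4.99×10⁷) = 76.98 dB
N = −174 + 76.98 + 3.88 = −93.14 dBm
SNR = P_sig − N = −55.4 − (−93.14) = 37.74 dB → 37.7 dB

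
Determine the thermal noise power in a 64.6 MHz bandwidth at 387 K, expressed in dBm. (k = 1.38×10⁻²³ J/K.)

P_n = kTB = 1.38×10⁻²³ × 387 × 6.46×10⁷ = 3.45×10⁻¹³ W
In dBm: 10 log₁₀(3.45×10⁻¹³ / 10⁻³) = −94.6 dBm

−94.6 dBm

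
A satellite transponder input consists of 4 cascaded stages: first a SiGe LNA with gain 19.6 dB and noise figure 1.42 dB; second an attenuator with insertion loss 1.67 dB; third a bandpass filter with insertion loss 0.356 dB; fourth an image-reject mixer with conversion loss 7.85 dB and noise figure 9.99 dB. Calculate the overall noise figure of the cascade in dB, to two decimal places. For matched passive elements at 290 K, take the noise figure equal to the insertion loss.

Convert to linear (a loss of L dB is a gain of −L dB): F_i = 10^(NF_i/10), G_i = 10^(G_i,dB/10)
  Stage 1: F_1 = 10^(1.42/10) = 1.387, G_1 = 10^(19.6/10) = 91.20
  Stage 2: F_2 = 10^(1.67/10) = 1.469, G_2 = 10^(−1.67/10) = 0.6808
  Stage 3: F_3 = 10^(0.356/10) = 1.085, G_3 = 10^(−0.356/10) = 0.9213
  Stage 4: F_4 = 10^(9.99/10) = 9.977, G_4 = 10^(−7.85/10) = 0.1641
Friis cascade:
  F = 1.387 + (1.469 − 1)/91.20 + (1.085 − 1)/62.09 + (9.977 − 1)/57.20 = 1.550
NF = 10 log₁₀(1.550) = 1.90 dB

1.90 dB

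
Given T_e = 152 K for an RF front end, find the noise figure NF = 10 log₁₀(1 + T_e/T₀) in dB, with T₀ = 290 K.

F = 1 + T_e/T₀ = 1 + 152/290 = 1.52414
NF = 10 log₁₀(1.52414) = 1.83 dB

1.83 dB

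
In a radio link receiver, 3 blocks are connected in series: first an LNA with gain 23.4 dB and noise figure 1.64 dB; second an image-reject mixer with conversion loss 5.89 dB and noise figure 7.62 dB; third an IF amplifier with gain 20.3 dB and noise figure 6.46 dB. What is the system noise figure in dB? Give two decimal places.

Convert to linear (a loss of L dB is a gain of −L dB): F_i = 10^(NF_i/10), G_i = 10^(G_i,dB/10)
  Stage 1: F_1 = 10^(1.64/10) = 1.459, G_1 = 10^(23.4/10) = 218.8
  Stage 2: F_2 = 10^(7.62/10) = 5.781, G_2 = 10^(−5.89/10) = 0.2576
  Stage 3: F_3 = 10^(6.46/10) = 4.426, G_3 = 10^(20.3/10) = 107.2
Friis cascade:
  F = 1.459 + (5.781 − 1)/218.8 + (4.426 − 1)/56.36 = 1.541
NF = 10 log₁₀(1.541) = 1.88 dB

1.88 dB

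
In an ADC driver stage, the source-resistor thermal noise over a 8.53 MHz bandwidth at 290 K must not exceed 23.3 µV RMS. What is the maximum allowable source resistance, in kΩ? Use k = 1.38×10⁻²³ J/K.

3.98 kΩ

Johnson–Nyquist: V_n = √(4kTRB) ⇒ R = V_n² / (4kTB)
4kTB = 4 × 1.38×10⁻²³ × 290 × 8.53×10⁶ = 1.37×10⁻¹³
R = (2.33×10⁻⁵)² / 1.37×10⁻¹³ = 3.98×10³ Ω = 3.98 kΩ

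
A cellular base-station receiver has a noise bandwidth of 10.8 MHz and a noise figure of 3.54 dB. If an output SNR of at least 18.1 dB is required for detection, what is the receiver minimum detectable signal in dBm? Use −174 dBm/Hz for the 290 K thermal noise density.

Sensitivity = −174 + 10 log₁₀(B) + NF + SNR_min
= −174 + 70.33 + 3.54 + 18.1
= −82.03 dBm → −82.0 dBm

−82.0 dBm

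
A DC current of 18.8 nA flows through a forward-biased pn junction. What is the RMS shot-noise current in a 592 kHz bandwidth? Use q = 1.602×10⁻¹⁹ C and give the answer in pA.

59.7 pA

I_n = √(2qI·B)
2qI·B = 2 × 1.602×10⁻¹⁹ × 1.88×10⁻⁸ × 5.92×10⁵ = 3.57×10⁻²¹ A²
I_n = √(3.57×10⁻²¹) = 5.97×10⁻¹¹ A = 59.7 pA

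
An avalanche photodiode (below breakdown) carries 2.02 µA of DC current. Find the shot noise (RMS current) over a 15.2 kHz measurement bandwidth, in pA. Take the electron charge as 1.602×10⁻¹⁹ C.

99.2 pA

I_n = √(2qI·B)
2qI·B = 2 × 1.602×10⁻¹⁹ × 2.02×10⁻⁶ × 1.52×10⁴ = 9.84×10⁻²¹ A²
I_n = √(9.84×10⁻²¹) = 9.92×10⁻¹¹ A = 99.2 pA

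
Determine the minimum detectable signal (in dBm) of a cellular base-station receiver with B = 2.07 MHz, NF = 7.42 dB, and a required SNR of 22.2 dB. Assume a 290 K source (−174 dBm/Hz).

−81.2 dBm

Sensitivity = −174 + 10 log₁₀(B) + NF + SNR_min
= −174 + 63.16 + 7.42 + 22.2
= −81.22 dBm → −81.2 dBm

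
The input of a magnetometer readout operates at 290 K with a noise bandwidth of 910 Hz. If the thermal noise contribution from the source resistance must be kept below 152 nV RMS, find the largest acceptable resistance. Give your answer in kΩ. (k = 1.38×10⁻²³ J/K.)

Johnson–Nyquist: V_n = √(4kTRB) ⇒ R = V_n² / (4kTB)
4kTB = 4 × 1.38×10⁻²³ × 290 × 9.10×10² = 1.46×10⁻¹⁷
R = (1.52×10⁻⁷)² / 1.46×10⁻¹⁷ = 1.59×10³ Ω = 1.59 kΩ

1.59 kΩ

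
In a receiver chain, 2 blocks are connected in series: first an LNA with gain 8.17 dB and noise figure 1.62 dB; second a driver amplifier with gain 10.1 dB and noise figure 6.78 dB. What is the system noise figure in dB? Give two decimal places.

Convert to linear (a loss of L dB is a gain of −L dB): F_i = 10^(NF_i/10), G_i = 10^(G_i,dB/10)
  Stage 1: F_1 = 10^(1.62/10) = 1.452, G_1 = 10^(8.17/10) = 6.561
  Stage 2: F_2 = 10^(6.78/10) = 4.764, G_2 = 10^(10.1/10) = 10.23
Friis cascade:
  F = 1.452 + (4.764 − 1)/6.561 = 2.026
NF = 10 log₁₀(2.026) = 3.07 dB

3.07 dB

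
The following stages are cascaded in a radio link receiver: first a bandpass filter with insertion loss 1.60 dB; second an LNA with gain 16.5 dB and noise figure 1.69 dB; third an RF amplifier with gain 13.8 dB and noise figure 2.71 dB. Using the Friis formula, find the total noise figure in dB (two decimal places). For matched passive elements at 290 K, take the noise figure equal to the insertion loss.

Convert to linear (a loss of L dB is a gain of −L dB): F_i = 10^(NF_i/10), G_i = 10^(G_i,dB/10)
  Stage 1: F_1 = 10^(1.60/10) = 1.445, G_1 = 10^(−1.60/10) = 0.6918
  Stage 2: F_2 = 10^(1.69/10) = 1.476, G_2 = 10^(16.5/10) = 44.67
  Stage 3: F_3 = 10^(2.71/10) = 1.866, G_3 = 10^(13.8/10) = 23.99
Friis cascade:
  F = 1.445 + (1.476 − 1)/0.6918 + (1.866 − 1)/30.90 = 2.161
NF = 10 log₁₀(2.161) = 3.35 dB

3.35 dB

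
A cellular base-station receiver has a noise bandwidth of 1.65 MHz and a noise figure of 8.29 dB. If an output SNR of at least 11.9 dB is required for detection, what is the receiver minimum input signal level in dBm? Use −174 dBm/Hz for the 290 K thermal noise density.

Sensitivity = −174 + 10 log₁₀(B) + NF + SNR_min
= −174 + 62.17 + 8.29 + 11.9
= −91.64 dBm → −91.6 dBm

−91.6 dBm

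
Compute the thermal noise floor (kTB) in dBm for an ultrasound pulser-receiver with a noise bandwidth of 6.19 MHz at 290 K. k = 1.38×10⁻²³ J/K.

−106.1 dBm

P_n = kTB = 1.38×10⁻²³ × 290 × 6.19×10⁶ = 2.48×10⁻¹⁴ W
In dBm: 10 log₁₀(2.48×10⁻¹⁴ / 10⁻³) = −106.1 dBm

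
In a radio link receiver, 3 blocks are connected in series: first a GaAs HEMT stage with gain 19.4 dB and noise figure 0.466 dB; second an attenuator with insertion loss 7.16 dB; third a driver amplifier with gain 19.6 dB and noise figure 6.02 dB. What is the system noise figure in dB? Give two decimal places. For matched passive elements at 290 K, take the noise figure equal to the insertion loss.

1.27 dB

Convert to linear (a loss of L dB is a gain of −L dB): F_i = 10^(NF_i/10), G_i = 10^(G_i,dB/10)
  Stage 1: F_1 = 10^(0.466/10) = 1.113, G_1 = 10^(19.4/10) = 87.10
  Stage 2: F_2 = 10^(7.16/10) = 5.200, G_2 = 10^(−7.16/10) = 0.1923
  Stage 3: F_3 = 10^(6.02/10) = 3.999, G_3 = 10^(19.6/10) = 91.20
Friis cascade:
  F = 1.113 + (5.200 − 1)/87.10 + (3.999 − 1)/16.75 = 1.341
NF = 10 log₁₀(1.341) = 1.27 dB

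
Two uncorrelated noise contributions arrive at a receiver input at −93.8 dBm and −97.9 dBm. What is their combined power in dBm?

Convert to linear, add, convert back:
P₁ = 4.17×10⁻¹³ W, P₂ = 1.62×10⁻¹³ W
P_tot = 5.79×10⁻¹³ W → 10 log₁₀(P_tot / 10⁻³) = −92.4 dBm

−92.4 dBm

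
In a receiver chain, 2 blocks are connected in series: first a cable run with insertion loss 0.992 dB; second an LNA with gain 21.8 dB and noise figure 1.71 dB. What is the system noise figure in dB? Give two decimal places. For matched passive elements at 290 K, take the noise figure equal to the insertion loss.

2.70 dB

Convert to linear (a loss of L dB is a gain of −L dB): F_i = 10^(NF_i/10), G_i = 10^(G_i,dB/10)
  Stage 1: F_1 = 10^(0.992/10) = 1.257, G_1 = 10^(−0.992/10) = 0.7958
  Stage 2: F_2 = 10^(1.71/10) = 1.483, G_2 = 10^(21.8/10) = 151.4
Friis cascade:
  F = 1.257 + (1.483 − 1)/0.7958 = 1.863
NF = 10 log₁₀(1.863) = 2.70 dB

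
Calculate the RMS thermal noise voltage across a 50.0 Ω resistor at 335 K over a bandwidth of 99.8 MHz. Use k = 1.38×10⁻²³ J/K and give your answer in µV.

9.61 µV

V_n = √(4kTRB)
4kTRB = 4 × 1.38×10⁻²³ × 335 × 5.00×10¹ × 9.98×10⁷ = 9.23×10⁻¹¹ V²
V_n = √(9.23×10⁻¹¹) = 9.61×10⁻⁶ V = 9.61 µV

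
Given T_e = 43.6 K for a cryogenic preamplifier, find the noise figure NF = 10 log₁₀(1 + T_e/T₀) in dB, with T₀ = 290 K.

0.608 dB

F = 1 + T_e/T₀ = 1 + 43.6/290 = 1.15034
NF = 10 log₁₀(1.15034) = 0.608 dB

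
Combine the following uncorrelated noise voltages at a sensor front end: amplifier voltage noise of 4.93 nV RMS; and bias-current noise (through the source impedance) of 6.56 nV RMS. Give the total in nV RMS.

8.21 nV

Uncorrelated sources add in power (mean-square): V_tot = √(ΣV_i²)
V_tot = √[(4.93×10⁻⁹)² + (6.56×10⁻⁹)²] = 8.21×10⁻⁹ V = 8.21 nV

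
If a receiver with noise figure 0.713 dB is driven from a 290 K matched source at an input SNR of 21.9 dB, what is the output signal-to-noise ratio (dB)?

21.187 dB

By definition F = SNR_in/SNR_out, so in dB: SNR_out = SNR_in − NF
SNR_out = 21.9 − 0.713 = 21.187 dB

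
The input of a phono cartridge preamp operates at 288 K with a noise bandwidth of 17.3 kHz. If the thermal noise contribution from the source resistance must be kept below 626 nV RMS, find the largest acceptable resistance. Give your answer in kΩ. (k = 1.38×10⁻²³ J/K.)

1.42 kΩ

Johnson–Nyquist: V_n = √(4kTRB) ⇒ R = V_n² / (4kTB)
4kTB = 4 × 1.38×10⁻²³ × 288 × 1.73×10⁴ = 2.75×10⁻¹⁶
R = (6.26×10⁻⁷)² / 2.75×10⁻¹⁶ = 1.42×10³ Ω = 1.42 kΩ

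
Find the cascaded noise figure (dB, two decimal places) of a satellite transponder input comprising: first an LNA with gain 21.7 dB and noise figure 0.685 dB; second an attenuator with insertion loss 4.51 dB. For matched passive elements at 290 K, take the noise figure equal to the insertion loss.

Convert to linear (a loss of L dB is a gain of −L dB): F_i = 10^(NF_i/10), G_i = 10^(G_i,dB/10)
  Stage 1: F_1 = 10^(0.685/10) = 1.171, G_1 = 10^(21.7/10) = 147.9
  Stage 2: F_2 = 10^(4.51/10) = 2.825, G_2 = 10^(−4.51/10) = 0.3540
Friis cascade:
  F = 1.171 + (2.825 − 1)/147.9 = 1.183
NF = 10 log₁₀(1.183) = 0.73 dB

0.73 dB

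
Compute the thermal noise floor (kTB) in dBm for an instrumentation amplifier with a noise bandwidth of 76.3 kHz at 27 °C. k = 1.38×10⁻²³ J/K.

T = 27 °C + 273.15 = 300.15 K
P_n = kTB = 1.38×10⁻²³ × 300.15 × 7.63×10⁴ = 3.16×10⁻¹⁶ W
In dBm: 10 log₁₀(3.16×10⁻¹⁶ / 10⁻³) = −125.0 dBm

−125.0 dBm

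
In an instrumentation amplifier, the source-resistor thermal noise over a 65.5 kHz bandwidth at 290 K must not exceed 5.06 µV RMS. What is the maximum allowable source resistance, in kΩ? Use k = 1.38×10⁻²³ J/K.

Johnson–Nyquist: V_n = √(4kTRB) ⇒ R = V_n² / (4kTB)
4kTB = 4 × 1.38×10⁻²³ × 290 × 6.55×10⁴ = 1.05×10⁻¹⁵
R = (5.06×10⁻⁶)² / 1.05×10⁻¹⁵ = 2.44×10⁴ Ω = 24.4 kΩ

24.4 kΩ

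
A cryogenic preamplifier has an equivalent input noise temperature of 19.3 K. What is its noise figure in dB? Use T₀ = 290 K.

0.280 dB

F = 1 + T_e/T₀ = 1 + 19.3/290 = 1.06655
NF = 10 log₁₀(1.06655) = 0.280 dB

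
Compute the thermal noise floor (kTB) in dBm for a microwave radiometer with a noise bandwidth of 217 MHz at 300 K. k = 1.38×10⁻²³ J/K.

P_n = kTB = 1.38×10⁻²³ × 300 × 2.17×10⁸ = 8.98×10⁻¹³ W
In dBm: 10 log₁₀(8.98×10⁻¹³ / 10⁻³) = −90.5 dBm

−90.5 dBm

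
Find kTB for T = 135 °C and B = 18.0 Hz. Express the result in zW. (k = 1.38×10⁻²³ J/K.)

T = 135 °C + 273.15 = 408.15 K
P_n = kTB = 1.38×10⁻²³ × 408.15 × 1.80×10¹ = 1.01×10⁻¹⁹ W = 101 zW

101 zW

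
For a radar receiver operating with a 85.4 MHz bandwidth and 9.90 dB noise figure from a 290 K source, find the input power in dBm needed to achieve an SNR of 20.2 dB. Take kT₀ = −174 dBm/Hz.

−64.6 dBm

Sensitivity = −174 + 10 log₁₀(B) + NF + SNR_min
= −174 + 79.31 + 9.90 + 20.2
= −64.59 dBm → −64.6 dBm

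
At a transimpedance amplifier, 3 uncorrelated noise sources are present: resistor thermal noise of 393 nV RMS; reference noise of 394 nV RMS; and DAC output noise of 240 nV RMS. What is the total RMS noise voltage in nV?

Uncorrelated sources add in power (mean-square): V_tot = √(ΣV_i²)
V_tot = √[(3.93×10⁻⁷)² + (3.94×10⁻⁷)² + (2.40×10⁻⁷)²] = 6.06×10⁻⁷ V = 606 nV

606 nV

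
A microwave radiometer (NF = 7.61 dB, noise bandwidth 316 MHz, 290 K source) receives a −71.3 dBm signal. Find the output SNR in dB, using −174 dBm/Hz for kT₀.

10.1 dB

Noise floor: N = −174 + 10 log₁₀(B) + NF
10 log₁₀(3.16×10⁸) = 85 dB
N = −174 + 85 + 7.61 = −81.39 dBm
SNR = P_sig − N = −71.3 − (−81.39) = 10.09 dB → 10.1 dB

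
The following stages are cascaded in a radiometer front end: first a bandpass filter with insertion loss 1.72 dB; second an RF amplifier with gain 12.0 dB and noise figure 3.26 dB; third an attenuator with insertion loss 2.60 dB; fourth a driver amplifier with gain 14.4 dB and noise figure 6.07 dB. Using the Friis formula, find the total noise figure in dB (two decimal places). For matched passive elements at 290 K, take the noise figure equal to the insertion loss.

5.73 dB

Convert to linear (a loss of L dB is a gain of −L dB): F_i = 10^(NF_i/10), G_i = 10^(G_i,dB/10)
  Stage 1: F_1 = 10^(1.72/10) = 1.486, G_1 = 10^(−1.72/10) = 0.6730
  Stage 2: F_2 = 10^(3.26/10) = 2.118, G_2 = 10^(12.0/10) = 15.85
  Stage 3: F_3 = 10^(2.60/10) = 1.820, G_3 = 10^(−2.60/10) = 0.5495
  Stage 4: F_4 = 10^(6.07/10) = 4.046, G_4 = 10^(14.4/10) = 27.54
Friis cascade:
  F = 1.486 + (2.118 − 1)/0.6730 + (1.820 − 1)/10.67 + (4.046 − 1)/5.861 = 3.744
NF = 10 log₁₀(3.744) = 5.73 dB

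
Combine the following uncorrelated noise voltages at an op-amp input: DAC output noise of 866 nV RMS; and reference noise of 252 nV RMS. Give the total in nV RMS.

902 nV

Uncorrelated sources add in power (mean-square): V_tot = √(ΣV_i²)
V_tot = √[(8.66×10⁻⁷)² + (2.52×10⁻⁷)²] = 9.02×10⁻⁷ V = 902 nV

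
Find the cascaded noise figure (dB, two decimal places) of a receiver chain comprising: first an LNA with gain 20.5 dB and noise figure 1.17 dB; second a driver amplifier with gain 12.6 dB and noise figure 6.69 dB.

Convert to linear (a loss of L dB is a gain of −L dB): F_i = 10^(NF_i/10), G_i = 10^(G_i,dB/10)
  Stage 1: F_1 = 10^(1.17/10) = 1.309, G_1 = 10^(20.5/10) = 112.2
  Stage 2: F_2 = 10^(6.69/10) = 4.667, G_2 = 10^(12.6/10) = 18.20
Friis cascade:
  F = 1.309 + (4.667 − 1)/112.2 = 1.342
NF = 10 log₁₀(1.342) = 1.28 dB

1.28 dB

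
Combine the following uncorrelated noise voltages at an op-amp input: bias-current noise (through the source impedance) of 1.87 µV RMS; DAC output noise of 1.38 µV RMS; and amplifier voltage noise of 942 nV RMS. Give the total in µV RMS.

Uncorrelated sources add in power (mean-square): V_tot = √(ΣV_i²)
V_tot = √[(1.87×10⁻⁶)² + (1.38×10⁻⁶)² + (9.42×10⁻⁷)²] = 2.51×10⁻⁶ V = 2.51 µV

2.51 µV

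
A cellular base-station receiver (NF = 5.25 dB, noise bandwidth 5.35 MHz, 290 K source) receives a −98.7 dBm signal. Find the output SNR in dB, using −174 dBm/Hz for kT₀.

2.8 dB

Noise floor: N = −174 + 10 log₁₀(B) + NF
10 log₁₀(5.35×10⁶) = 67.28 dB
N = −174 + 67.28 + 5.25 = −101.47 dBm
SNR = P_sig − N = −98.7 − (−101.47) = 2.77 dB → 2.8 dB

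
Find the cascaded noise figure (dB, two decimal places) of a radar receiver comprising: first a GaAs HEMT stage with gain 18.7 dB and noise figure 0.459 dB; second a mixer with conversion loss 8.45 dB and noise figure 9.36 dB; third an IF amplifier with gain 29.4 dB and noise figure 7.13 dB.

2.06 dB

Convert to linear (a loss of L dB is a gain of −L dB): F_i = 10^(NF_i/10), G_i = 10^(G_i,dB/10)
  Stage 1: F_1 = 10^(0.459/10) = 1.111, G_1 = 10^(18.7/10) = 74.13
  Stage 2: F_2 = 10^(9.36/10) = 8.630, G_2 = 10^(−8.45/10) = 0.1429
  Stage 3: F_3 = 10^(7.13/10) = 5.164, G_3 = 10^(29.4/10) = 871.0
Friis cascade:
  F = 1.111 + (8.630 − 1)/74.13 + (5.164 − 1)/10.59 = 1.608
NF = 10 log₁₀(1.608) = 2.06 dB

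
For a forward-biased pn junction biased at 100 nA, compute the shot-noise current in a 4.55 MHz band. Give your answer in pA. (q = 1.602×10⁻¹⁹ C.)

I_n = √(2qI·B)
2qI·B = 2 × 1.602×10⁻¹⁹ × 1.00×10⁻⁷ × 4.55×10⁶ = 1.46×10⁻¹⁹ A²
I_n = √(1.46×10⁻¹⁹) = 3.82×10⁻¹⁰ A = 382 pA

382 pA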